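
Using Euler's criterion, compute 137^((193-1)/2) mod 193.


p = 193 is prime and the exponent is (p-1)/2 = 96, so by Euler's criterion 137^96 = (137/193) = +1 or -1 mod 193.
Compute by square-and-multiply:
  96 = 64 + 32 (binary 1100000)
  Repeated squaring mod 193: 137^1 = 137, 137^2 = 48, 137^4 = 181, 137^8 = 144, 137^16 = 85, 137^32 = 84, 137^64 = 108
  137^96 = 137^64 * 137^32 = 108 * 84 mod 193
    108 * 84 = 9072 = 1 mod 193
  137^96 = 1 mod 193
Result 1: 137 is a quadratic residue mod 193.
137^96 mod 193 = 1

1


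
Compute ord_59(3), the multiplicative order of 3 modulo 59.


We want ord_59(3), the smallest k >= 1 with 3^k = 1 mod 59.
n = 59 = 59, phi(59) = 58; the order divides phi(n).
Divisors of 58: 1, 2, 29, 58
Repeated squaring mod 59: 3^1 = 3, 3^2 = 9, 3^4 = 22, 3^8 = 12, 3^16 = 26, 3^32 = 27
Test divisors in increasing order:
  k=1: 3^1 = 3 mod 59
  k=2: 3^2 = 9 mod 59
  k=29: 3^29 = 26 * 12 * 22 * 3 = 1 mod 59  <- first divisor giving 1
Order = 29

29


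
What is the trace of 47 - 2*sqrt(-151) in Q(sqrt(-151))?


Tr(a + b*sqrt(d)) = (a + b*sqrt(d)) + (a - b*sqrt(d)) = 2a
= 2 * (47)
= 94

94


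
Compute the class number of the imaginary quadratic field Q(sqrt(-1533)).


K = Q(sqrt(-1533)). d mod 4 = 3, so D = disc(K) = 4d = -6132
h(K) equals the number of primitive reduced positive-definite forms (a, b, c) = a*x^2 + b*x*y + c*y^2 with b^2 - 4ac = D,
where reduced means |b| <= a <= c, with b >= 0 whenever |b| = a or a = c, and primitive means gcd(a, b, c) = 1.
Reduced forces 3a^2 <= |D| = 6132, so 1 <= a <= 45; b must have the parity of D, and c = (b^2 - D)/(4a) must be an integer >= a.
Enumerate a = 1..45, b in [-a, a]:
  a=1: (1, 0, 1533)  [1]
  a=2: (2, 2, 767)  [1]
  a=3: (3, 0, 511)  [1]
  a=4..5: none
  a=6: (6, 6, 257)  [1]
  a=7: (7, 0, 219)  [1]
  a=8..12: none
  a=13: (13, -2, 118), (13, 2, 118)  [2]
  a=14: (14, 14, 113)  [1]
  a=15..18: none
  a=19: (19, -10, 82), (19, 10, 82)  [2]
  a=20: none
  a=21: (21, 0, 73)  [1]
  a=22: none
  a=23: (23, -20, 71), (23, 20, 71)  [2]
  a=24..25: none
  a=26: (26, -2, 59), (26, 2, 59)  [2]
  a=27..28: none
  a=29: (29, -4, 53), (29, 4, 53)  [2]
  a=30..36: none
  a=37: (37, -26, 46), (37, 26, 46)  [2]
  a=38: (38, -10, 41), (38, 10, 41)  [2]
  a=39: (39, -24, 43), (39, 24, 43)  [2]
  a=40..41: none
  a=42: (42, 42, 47)  [1]
  a=43..45: none
Total reduced forms: 1 + 1 + 1 + 1 + 1 + 2 + 1 + 2 + 1 + 2 + 2 + 2 + 2 + 2 + 2 + 1 = 24
h = 24

24


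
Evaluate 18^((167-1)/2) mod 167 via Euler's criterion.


p = 167 is prime and the exponent is (p-1)/2 = 83, so by Euler's criterion 18^83 = (18/167) = +1 or -1 mod 167.
Compute by square-and-multiply:
  83 = 64 + 16 + 2 + 1 (binary 1010011)
  Repeated squaring mod 167: 18^1 = 18, 18^2 = 157, 18^4 = 100, 18^8 = 147, 18^16 = 66, 18^32 = 14, 18^64 = 29
  18^83 = 18^64 * 18^16 * 18^2 * 18^1 = 29 * 66 * 157 * 18 mod 167
    29 * 66 = 1914 = 77 mod 167
    77 * 157 = 12089 = 65 mod 167
    65 * 18 = 1170 = 1 mod 167
  18^83 = 1 mod 167
Result 1: 18 is a quadratic residue mod 167.
18^83 mod 167 = 1

1


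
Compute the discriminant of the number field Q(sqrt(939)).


For K = Q(sqrt(d)) with d squarefree: disc(K) = d if d = 1 mod 4, and disc(K) = 4d if d = 2 or 3 mod 4.
Here d = 939, and d mod 4 = 3.
d = 3 mod 4, not 1 (O_K = Z[sqrt(d)]), so disc(K) = 4d = 4 * (939) = 3756

3756


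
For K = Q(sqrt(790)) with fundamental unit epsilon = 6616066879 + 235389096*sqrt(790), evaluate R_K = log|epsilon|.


epsilon = 6616066879 + 235389096*sqrt(790)
= 1.3232e+10
R = ln(1.3232e+10)
= 23.3059

23.3059


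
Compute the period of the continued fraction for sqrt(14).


Run the CF algorithm for sqrt(14).
a_0 = floor(sqrt(14)) = 3; set m_0=0, q_0=1.
Recurrence: m' = q*a - m,  q' = (d - m'^2)/q,  a' = floor((a_0 + m')/q').
  step 1: m=3, q=5, a=1
  step 2: m=2, q=2, a=2
  step 3: m=2, q=5, a=1
  step 4: m=3, q=1, a=6
a_4 = 2*a_0 = 6, so the period closes here.
sqrt(14) = [3; 1, 2, 1, 6]
Period length = 4

4


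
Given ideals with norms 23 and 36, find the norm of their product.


N(IJ) = N(I) * N(J)
= 23 * 36
= 828

828


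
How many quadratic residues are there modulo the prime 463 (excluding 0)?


For prime p, the number of non-zero quadratic residues is (p-1)/2.
= (463-1)/2
= 231

231


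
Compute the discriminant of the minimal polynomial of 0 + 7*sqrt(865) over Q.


The element 0 + 7*sqrt(865) has minimal polynomial:
x^2 + 0*x - 42385
Discriminant = (0)^2 - 4*(-42385)
= 0 + 169540
= 169540

169540


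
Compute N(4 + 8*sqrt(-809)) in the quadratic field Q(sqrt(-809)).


N(a + b*sqrt(d)) = a^2 - d*b^2
= (4)^2 - (-809)*(8)^2
= 16 + 51776
= 51792

51792


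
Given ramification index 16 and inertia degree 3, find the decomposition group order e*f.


|D_P| = e * f
= 16 * 3
= 48

48


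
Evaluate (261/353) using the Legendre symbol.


p = 353 is prime, so compute (261/353) with the reciprocity algorithm (Jacobi-symbol steps: pull out 2s via (2/n), flip via reciprocity, reduce):
  reciprocity: (261/353) -> +(353/261)
  reduce: (92/261)
  pull out 2: (2/261) = -1  (since 261 mod 8 = 5)
  pull out 2: (2/261) = -1  (since 261 mod 8 = 5)
  reciprocity: (23/261) -> +(261/23)
  reduce: (8/23)
  pull out 2: (2/23) = +1  (since 23 mod 8 = 7)
  pull out 2: (2/23) = +1  (since 23 mod 8 = 7)
  pull out 2: (2/23) = +1  (since 23 mod 8 = 7)
  (1/23) = 1
Product of signs = 1
(261/353) = 1

1


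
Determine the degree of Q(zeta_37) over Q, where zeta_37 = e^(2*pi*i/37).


The degree equals Euler's totient phi(37).
37 = 37
phi(37) = 36

36


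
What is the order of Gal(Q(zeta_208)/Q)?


|Gal(Q(zeta_208)/Q)| = phi(208)
= 96

96


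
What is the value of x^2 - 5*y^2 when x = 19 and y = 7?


x^2 - d*y^2
= 19^2 - 5*7^2
= 361 - 245
= 116

116


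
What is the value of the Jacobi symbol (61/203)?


Compute (61/203) via quadratic reciprocity:
  reciprocity: (61/203) -> +(203/61)
  reduce: (20/61)
  pull out 2: (2/61) = -1  (since 61 mod 8 = 5)
  pull out 2: (2/61) = -1  (since 61 mod 8 = 5)
  reciprocity: (5/61) -> +(61/5)
  reduce: (1/5)
  (1/5) = 1
Product of signs = 1

1


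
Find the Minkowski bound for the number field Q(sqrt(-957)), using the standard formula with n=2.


d = -957, d mod 4 = 3, so disc(K) = 4d = -3828; |disc(K)| = 3828
Imaginary quadratic field, so n = 2, s = r2 = 1, r1 = 0
M = (n!/n^n) * (4/pi)^s * sqrt(|disc(K)|) = (2!/2^2) * (4/pi)^1 * sqrt(3828)
= 0.5 * 1.273240 * 61.870833
= 39.3882

39.3882


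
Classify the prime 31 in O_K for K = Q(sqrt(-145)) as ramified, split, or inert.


K = Q(sqrt(-145)). Since d mod 4 = 3, disc(K) = -580.
Check p | disc: -580 mod 31 = 9.
p does not divide disc. Compute Legendre symbol (d/p):
10^((31-1)/2) mod 31 = 1
(d/p) = 1, so p splits: (p) = P*P' with e=1, f=1, g=2.
Therefore p is split.

split


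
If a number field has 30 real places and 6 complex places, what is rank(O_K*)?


By Dirichlet's unit theorem:
rank = r1 + r2 - 1
= 30 + 6 - 1
= 35

35


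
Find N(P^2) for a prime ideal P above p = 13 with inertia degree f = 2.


N(P^a) = p^(a*f)
= 13^(2*2)
= 13^4
= 28561

28561


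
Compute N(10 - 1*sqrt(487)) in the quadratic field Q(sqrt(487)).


N(a + b*sqrt(d)) = a^2 - d*b^2
= (10)^2 - (487)*(-1)^2
= 100 - 487
= -387

-387


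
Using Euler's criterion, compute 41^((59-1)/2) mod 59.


p = 59 is prime and the exponent is (p-1)/2 = 29, so by Euler's criterion 41^29 = (41/59) = +1 or -1 mod 59.
Compute by square-and-multiply:
  29 = 16 + 8 + 4 + 1 (binary 11101)
  Repeated squaring mod 59: 41^1 = 41, 41^2 = 29, 41^4 = 15, 41^8 = 48, 41^16 = 3
  41^29 = 41^16 * 41^8 * 41^4 * 41^1 = 3 * 48 * 15 * 41 mod 59
    3 * 48 = 144 = 26 mod 59
    26 * 15 = 390 = 36 mod 59
    36 * 41 = 1476 = 1 mod 59
  41^29 = 1 mod 59
Result 1: 41 is a quadratic residue mod 59.
41^29 mod 59 = 1

1


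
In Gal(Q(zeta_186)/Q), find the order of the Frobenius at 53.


The Frobenius at p in Gal(Q(zeta_n)/Q) = (Z/nZ)* is the class of p, so its order is ord_186(53), the smallest k >= 1 with 53^k = 1 mod 186.
n = 186 = 2 * 3 * 31, phi(186) = 60; the order divides phi(n).
Divisors of 60: 1, 2, 3, 4, 5, 6, 10, 12, 15, 20, 30, 60
Repeated squaring mod 186: 53^1 = 53, 53^2 = 19, 53^4 = 175, 53^8 = 121, 53^16 = 133, 53^32 = 19
Test divisors in increasing order:
  k=1: 53^1 = 53 mod 186
  k=2: 53^2 = 19 mod 186
  k=3: 53^3 = 19 * 53 = 77 mod 186
  k=4: 53^4 = 175 mod 186
  k=5: 53^5 = 175 * 53 = 161 mod 186
  k=6: 53^6 = 175 * 19 = 163 mod 186
  k=10: 53^10 = 121 * 19 = 67 mod 186
  k=12: 53^12 = 121 * 175 = 157 mod 186
  k=15: 53^15 = 121 * 175 * 19 * 53 = 185 mod 186
  k=20: 53^20 = 133 * 175 = 25 mod 186
  k=30: 53^30 = 133 * 121 * 175 * 19 = 1 mod 186  <- first divisor giving 1
Order = 30

30


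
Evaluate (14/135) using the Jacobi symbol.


Compute (14/135) via quadratic reciprocity:
  pull out 2: (2/135) = +1  (since 135 mod 8 = 7)
  reciprocity: (7/135) -> -(135/7)
  reduce: (2/7)
  pull out 2: (2/7) = +1  (since 7 mod 8 = 7)
  (1/7) = 1
Product of signs = -1

-1


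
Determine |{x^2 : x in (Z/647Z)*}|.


For prime p, the number of non-zero quadratic residues is (p-1)/2.
= (647-1)/2
= 323

323


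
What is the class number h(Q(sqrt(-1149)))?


K = Q(sqrt(-1149)). d mod 4 = 3, so D = disc(K) = 4d = -4596
h(K) equals the number of primitive reduced positive-definite forms (a, b, c) = a*x^2 + b*x*y + c*y^2 with b^2 - 4ac = D,
where reduced means |b| <= a <= c, with b >= 0 whenever |b| = a or a = c, and primitive means gcd(a, b, c) = 1.
Reduced forces 3a^2 <= |D| = 4596, so 1 <= a <= 39; b must have the parity of D, and c = (b^2 - D)/(4a) must be an integer >= a.
Enumerate a = 1..39, b in [-a, a]:
  a=1: (1, 0, 1149)  [1]
  a=2: (2, 2, 575)  [1]
  a=3: (3, 0, 383)  [1]
  a=4: none
  a=5: (5, -2, 230), (5, 2, 230)  [2]
  a=6: (6, 6, 193)  [1]
  a=7..9: none
  a=10: (10, -2, 115), (10, 2, 115)  [2]
  a=11..14: none
  a=15: (15, -12, 79), (15, 12, 79)  [2]
  a=16..22: none
  a=23: (23, -2, 50), (23, 2, 50)  [2]
  a=24: none
  a=25: (25, -2, 46), (25, 2, 46)  [2]
  a=26..29: none
  a=30: (30, -18, 41), (30, 18, 41)  [2]
  a=31..39: none
Total reduced forms: 1 + 1 + 1 + 2 + 1 + 2 + 2 + 2 + 2 + 2 = 16
h = 16

16


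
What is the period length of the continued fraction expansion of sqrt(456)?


Run the CF algorithm for sqrt(456).
a_0 = floor(sqrt(456)) = 21; set m_0=0, q_0=1.
Recurrence: m' = q*a - m,  q' = (d - m'^2)/q,  a' = floor((a_0 + m')/q').
  step 1: m=21, q=15, a=2
  step 2: m=9, q=25, a=1
  step 3: m=16, q=8, a=4
  step 4: m=16, q=25, a=1
  step 5: m=9, q=15, a=2
  step 6: m=21, q=1, a=42
a_6 = 2*a_0 = 42, so the period closes here.
sqrt(456) = [21; 2, 1, 4, 1, 2, 42]
Period length = 6

6


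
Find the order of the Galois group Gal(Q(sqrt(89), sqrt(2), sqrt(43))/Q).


The 3 square roots of distinct primes are multiplicatively independent over Q,
so [K:Q] = 2^3 and Gal(K/Q) is isomorphic to (Z/2Z)^3.
|Gal| = 2^3 = 8

8


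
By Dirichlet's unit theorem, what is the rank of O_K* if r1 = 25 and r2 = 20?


By Dirichlet's unit theorem:
rank = r1 + r2 - 1
= 25 + 20 - 1
= 44

44


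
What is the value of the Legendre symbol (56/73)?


p = 73 is prime, so compute (56/73) with the reciprocity algorithm (Jacobi-symbol steps: pull out 2s via (2/n), flip via reciprocity, reduce):
  pull out 2: (2/73) = +1  (since 73 mod 8 = 1)
  pull out 2: (2/73) = +1  (since 73 mod 8 = 1)
  pull out 2: (2/73) = +1  (since 73 mod 8 = 1)
  reciprocity: (7/73) -> +(73/7)
  reduce: (3/7)
  reciprocity: (3/7) -> -(7/3)
  reduce: (1/3)
  (1/3) = 1
Product of signs = -1
(56/73) = -1

-1


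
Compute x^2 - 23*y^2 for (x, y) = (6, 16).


x^2 - d*y^2
= 6^2 - 23*16^2
= 36 - 5888
= -5852

-5852


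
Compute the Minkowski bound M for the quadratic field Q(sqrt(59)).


d = 59, d mod 4 = 3, so disc(K) = 4d = 236; |disc(K)| = 236
Real quadratic field, so n = 2, s = r2 = 0, r1 = 2
M = (n!/n^n) * (4/pi)^s * sqrt(|disc(K)|) = (2!/2^2) * (4/pi)^0 * sqrt(236)
= 0.5 * 1.000000 * 15.362291
= 7.6811

7.6811


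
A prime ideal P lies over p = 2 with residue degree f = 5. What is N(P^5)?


N(P^a) = p^(a*f)
= 2^(5*5)
= 2^25
= 33554432

33554432


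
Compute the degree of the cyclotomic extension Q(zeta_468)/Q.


The degree equals Euler's totient phi(468).
468 = 2^2 * 3^2 * 13
phi(468) = 144

144


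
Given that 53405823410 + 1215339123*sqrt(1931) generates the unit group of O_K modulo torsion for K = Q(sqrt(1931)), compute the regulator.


epsilon = 53405823410 + 1215339123*sqrt(1931)
= 1.0681e+11
R = ln(1.0681e+11)
= 25.3943

25.3943


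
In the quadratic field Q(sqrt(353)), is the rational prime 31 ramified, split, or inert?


K = Q(sqrt(353)). Since d mod 4 = 1, disc(K) = 353.
Check p | disc: 353 mod 31 = 12.
p does not divide disc. Compute Legendre symbol (d/p):
12^((31-1)/2) mod 31 = -1
(d/p) = -1, so p is inert: (p) stays prime with e=1, f=2, g=1.
Therefore p is inert.

inert


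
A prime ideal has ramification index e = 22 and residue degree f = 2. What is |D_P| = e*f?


|D_P| = e * f
= 22 * 2
= 44

44


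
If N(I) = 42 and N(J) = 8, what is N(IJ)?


N(IJ) = N(I) * N(J)
= 42 * 8
= 336

336


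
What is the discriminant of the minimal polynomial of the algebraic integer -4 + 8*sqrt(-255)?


The element -4 + 8*sqrt(-255) has minimal polynomial:
x^2 + 8*x + 16336
Discriminant = (8)^2 - 4*(16336)
= 64 - 65344
= -65280

-65280


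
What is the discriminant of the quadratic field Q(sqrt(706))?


For K = Q(sqrt(d)) with d squarefree: disc(K) = d if d = 1 mod 4, and disc(K) = 4d if d = 2 or 3 mod 4.
Here d = 706, and d mod 4 = 2.
d = 2 mod 4, not 1 (O_K = Z[sqrt(d)]), so disc(K) = 4d = 4 * (706) = 2824

2824


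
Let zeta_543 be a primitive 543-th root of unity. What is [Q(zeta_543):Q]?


The degree equals Euler's totient phi(543).
543 = 3 * 181
phi(543) = 360

360


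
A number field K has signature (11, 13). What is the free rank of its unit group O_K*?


By Dirichlet's unit theorem:
rank = r1 + r2 - 1
= 11 + 13 - 1
= 23

23


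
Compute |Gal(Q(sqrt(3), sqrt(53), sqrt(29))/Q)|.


The 3 square roots of distinct primes are multiplicatively independent over Q,
so [K:Q] = 2^3 and Gal(K/Q) is isomorphic to (Z/2Z)^3.
|Gal| = 2^3 = 8

8


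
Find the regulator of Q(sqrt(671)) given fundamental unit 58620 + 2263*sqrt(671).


epsilon = 58620 + 2263*sqrt(671)
= 117240.0000
R = ln(117240.0000)
= 11.6720

11.6720


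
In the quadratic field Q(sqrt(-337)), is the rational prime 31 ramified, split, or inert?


K = Q(sqrt(-337)). Since d mod 4 = 3, disc(K) = -1348.
Check p | disc: -1348 mod 31 = 16.
p does not divide disc. Compute Legendre symbol (d/p):
4^((31-1)/2) mod 31 = 1
(d/p) = 1, so p splits: (p) = P*P' with e=1, f=1, g=2.
Therefore p is split.

split


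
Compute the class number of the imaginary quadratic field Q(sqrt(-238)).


K = Q(sqrt(-238)). d mod 4 = 2, so D = disc(K) = 4d = -952
h(K) equals the number of primitive reduced positive-definite forms (a, b, c) = a*x^2 + b*x*y + c*y^2 with b^2 - 4ac = D,
where reduced means |b| <= a <= c, with b >= 0 whenever |b| = a or a = c, and primitive means gcd(a, b, c) = 1.
Reduced forces 3a^2 <= |D| = 952, so 1 <= a <= 17; b must have the parity of D, and c = (b^2 - D)/(4a) must be an integer >= a.
Enumerate a = 1..17, b in [-a, a]:
  a=1: (1, 0, 238)  [1]
  a=2: (2, 0, 119)  [1]
  a=3..6: none
  a=7: (7, 0, 34)  [1]
  a=8..10: none
  a=11: (11, -4, 22), (11, 4, 22)  [2]
  a=12: none
  a=13: (13, -6, 19), (13, 6, 19)  [2]
  a=14: (14, 0, 17)  [1]
  a=15..17: none
Total reduced forms: 1 + 1 + 1 + 2 + 2 + 1 = 8
h = 8

8


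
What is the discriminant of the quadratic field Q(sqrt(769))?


For K = Q(sqrt(d)) with d squarefree: disc(K) = d if d = 1 mod 4, and disc(K) = 4d if d = 2 or 3 mod 4.
Here d = 769, and d mod 4 = 1.
d = 1 mod 4 (O_K = Z[(1+sqrt(d))/2]), so disc(K) = d = 769

769


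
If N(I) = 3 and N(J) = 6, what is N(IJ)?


N(IJ) = N(I) * N(J)
= 3 * 6
= 18

18


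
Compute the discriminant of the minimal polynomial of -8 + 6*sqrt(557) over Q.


The element -8 + 6*sqrt(557) has minimal polynomial:
x^2 + 16*x - 19988
Discriminant = (16)^2 - 4*(-19988)
= 256 + 79952
= 80208

80208


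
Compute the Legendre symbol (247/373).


p = 373 is prime, so compute (247/373) with the reciprocity algorithm (Jacobi-symbol steps: pull out 2s via (2/n), flip via reciprocity, reduce):
  reciprocity: (247/373) -> +(373/247)
  reduce: (126/247)
  pull out 2: (2/247) = +1  (since 247 mod 8 = 7)
  reciprocity: (63/247) -> -(247/63)
  reduce: (58/63)
  pull out 2: (2/63) = +1  (since 63 mod 8 = 7)
  reciprocity: (29/63) -> +(63/29)
  reduce: (5/29)
  reciprocity: (5/29) -> +(29/5)
  reduce: (4/5)
  pull out 2: (2/5) = -1  (since 5 mod 8 = 5)
  pull out 2: (2/5) = -1  (since 5 mod 8 = 5)
  (1/5) = 1
Product of signs = -1
(247/373) = -1

-1


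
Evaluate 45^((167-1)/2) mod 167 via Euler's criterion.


p = 167 is prime and the exponent is (p-1)/2 = 83, so by Euler's criterion 45^83 = (45/167) = +1 or -1 mod 167.
Compute by square-and-multiply:
  83 = 64 + 16 + 2 + 1 (binary 1010011)
  Repeated squaring mod 167: 45^1 = 45, 45^2 = 21, 45^4 = 107, 45^8 = 93, 45^16 = 132, 45^32 = 56, 45^64 = 130
  45^83 = 45^64 * 45^16 * 45^2 * 45^1 = 130 * 132 * 21 * 45 mod 167
    130 * 132 = 17160 = 126 mod 167
    126 * 21 = 2646 = 141 mod 167
    141 * 45 = 6345 = 166 mod 167
  45^83 = 166 mod 167
Result 166 = p - 1 = -1 mod 167: 45 is a quadratic non-residue mod 167. As a residue in [0, p-1] the value is 166.
45^83 mod 167 = 166

166


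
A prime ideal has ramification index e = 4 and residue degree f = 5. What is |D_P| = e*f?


|D_P| = e * f
= 4 * 5
= 20

20


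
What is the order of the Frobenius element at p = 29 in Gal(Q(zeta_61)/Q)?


The Frobenius at p in Gal(Q(zeta_n)/Q) = (Z/nZ)* is the class of p, so its order is ord_61(29), the smallest k >= 1 with 29^k = 1 mod 61.
n = 61 = 61, phi(61) = 60; the order divides phi(n).
Divisors of 60: 1, 2, 3, 4, 5, 6, 10, 12, 15, 20, 30, 60
Repeated squaring mod 61: 29^1 = 29, 29^2 = 48, 29^4 = 47, 29^8 = 13, 29^16 = 47, 29^32 = 13
Test divisors in increasing order:
  k=1: 29^1 = 29 mod 61
  k=2: 29^2 = 48 mod 61
  k=3: 29^3 = 48 * 29 = 50 mod 61
  k=4: 29^4 = 47 mod 61
  k=5: 29^5 = 47 * 29 = 21 mod 61
  k=6: 29^6 = 47 * 48 = 60 mod 61
  k=10: 29^10 = 13 * 48 = 14 mod 61
  k=12: 29^12 = 13 * 47 = 1 mod 61  <- first divisor giving 1
Order = 12

12


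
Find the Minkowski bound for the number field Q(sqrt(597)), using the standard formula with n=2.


d = 597, d mod 4 = 1, so disc(K) = d = 597; |disc(K)| = 597
Real quadratic field, so n = 2, s = r2 = 0, r1 = 2
M = (n!/n^n) * (4/pi)^s * sqrt(|disc(K)|) = (2!/2^2) * (4/pi)^0 * sqrt(597)
= 0.5 * 1.000000 * 24.433583
= 12.2168

12.2168


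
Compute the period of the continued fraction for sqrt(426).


Run the CF algorithm for sqrt(426).
a_0 = floor(sqrt(426)) = 20; set m_0=0, q_0=1.
Recurrence: m' = q*a - m,  q' = (d - m'^2)/q,  a' = floor((a_0 + m')/q').
  step 1: m=20, q=26, a=1
  step 2: m=6, q=15, a=1
  step 3: m=9, q=23, a=1
  step 4: m=14, q=10, a=3
  step 5: m=16, q=17, a=2
  step 6: m=18, q=6, a=6
  step 7: m=18, q=17, a=2
  step 8: m=16, q=10, a=3
  step 9: m=14, q=23, a=1
  step 10: m=9, q=15, a=1
  step 11: m=6, q=26, a=1
  step 12: m=20, q=1, a=40
a_12 = 2*a_0 = 40, so the period closes here.
sqrt(426) = [20; 1, 1, 1, 3, 2, 6, 2, 3, 1, 1, 1, 40]
Period length = 12

12


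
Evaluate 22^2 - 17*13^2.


x^2 - d*y^2
= 22^2 - 17*13^2
= 484 - 2873
= -2389

-2389


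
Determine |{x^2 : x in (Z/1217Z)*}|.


For prime p, the number of non-zero quadratic residues is (p-1)/2.
= (1217-1)/2
= 608

608


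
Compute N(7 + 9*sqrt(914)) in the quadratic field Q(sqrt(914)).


N(a + b*sqrt(d)) = a^2 - d*b^2
= (7)^2 - (914)*(9)^2
= 49 - 74034
= -73985

-73985


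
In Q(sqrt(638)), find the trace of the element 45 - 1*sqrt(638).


Tr(a + b*sqrt(d)) = (a + b*sqrt(d)) + (a - b*sqrt(d)) = 2a
= 2 * (45)
= 90

90


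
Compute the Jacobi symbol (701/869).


Compute (701/869) via quadratic reciprocity:
  reciprocity: (701/869) -> +(869/701)
  reduce: (168/701)
  pull out 2: (2/701) = -1  (since 701 mod 8 = 5)
  pull out 2: (2/701) = -1  (since 701 mod 8 = 5)
  pull out 2: (2/701) = -1  (since 701 mod 8 = 5)
  reciprocity: (21/701) -> +(701/21)
  reduce: (8/21)
  pull out 2: (2/21) = -1  (since 21 mod 8 = 5)
  pull out 2: (2/21) = -1  (since 21 mod 8 = 5)
  pull out 2: (2/21) = -1  (since 21 mod 8 = 5)
  (1/21) = 1
Product of signs = 1

1


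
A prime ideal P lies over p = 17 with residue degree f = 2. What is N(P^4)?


N(P^a) = p^(a*f)
= 17^(4*2)
= 17^8
= 6975757441

6975757441


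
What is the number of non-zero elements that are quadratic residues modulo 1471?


For prime p, the number of non-zero quadratic residues is (p-1)/2.
= (1471-1)/2
= 735

735


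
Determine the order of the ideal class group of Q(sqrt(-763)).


K = Q(sqrt(-763)). d mod 4 = 1, so D = disc(K) = d = -763
h(K) equals the number of primitive reduced positive-definite forms (a, b, c) = a*x^2 + b*x*y + c*y^2 with b^2 - 4ac = D,
where reduced means |b| <= a <= c, with b >= 0 whenever |b| = a or a = c, and primitive means gcd(a, b, c) = 1.
Reduced forces 3a^2 <= |D| = 763, so 1 <= a <= 15; b must have the parity of D, and c = (b^2 - D)/(4a) must be an integer >= a.
Enumerate a = 1..15, b in [-a, a]:
  a=1: (1, 1, 191)  [1]
  a=2..6: none
  a=7: (7, 7, 29)  [1]
  a=8..12: none
  a=13: (13, -11, 17), (13, 11, 17)  [2]
  a=14..15: none
Total reduced forms: 1 + 1 + 2 = 4
h = 4

4


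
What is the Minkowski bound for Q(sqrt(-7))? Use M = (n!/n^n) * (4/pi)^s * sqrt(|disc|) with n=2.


d = -7, d mod 4 = 1, so disc(K) = d = -7; |disc(K)| = 7
Imaginary quadratic field, so n = 2, s = r2 = 1, r1 = 0
M = (n!/n^n) * (4/pi)^s * sqrt(|disc(K)|) = (2!/2^2) * (4/pi)^1 * sqrt(7)
= 0.5 * 1.273240 * 2.645751
= 1.6843

1.6843


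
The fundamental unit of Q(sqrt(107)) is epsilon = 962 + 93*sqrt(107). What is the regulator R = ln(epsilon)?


epsilon = 962 + 93*sqrt(107)
= 1923.9995
R = ln(1923.9995)
= 7.5622

7.5622


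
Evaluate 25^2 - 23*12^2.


x^2 - d*y^2
= 25^2 - 23*12^2
= 625 - 3312
= -2687

-2687


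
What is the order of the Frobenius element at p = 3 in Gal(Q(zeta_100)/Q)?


The Frobenius at p in Gal(Q(zeta_n)/Q) = (Z/nZ)* is the class of p, so its order is ord_100(3), the smallest k >= 1 with 3^k = 1 mod 100.
n = 100 = 2^2 * 5^2, phi(100) = 40; the order divides phi(n).
Divisors of 40: 1, 2, 4, 5, 8, 10, 20, 40
Repeated squaring mod 100: 3^1 = 3, 3^2 = 9, 3^4 = 81, 3^8 = 61, 3^16 = 21, 3^32 = 41
Test divisors in increasing order:
  k=1: 3^1 = 3 mod 100
  k=2: 3^2 = 9 mod 100
  k=4: 3^4 = 81 mod 100
  k=5: 3^5 = 81 * 3 = 43 mod 100
  k=8: 3^8 = 61 mod 100
  k=10: 3^10 = 61 * 9 = 49 mod 100
  k=20: 3^20 = 21 * 81 = 1 mod 100  <- first divisor giving 1
Order = 20

20


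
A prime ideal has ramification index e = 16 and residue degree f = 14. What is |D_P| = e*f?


|D_P| = e * f
= 16 * 14
= 224

224


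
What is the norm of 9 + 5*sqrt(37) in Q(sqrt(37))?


N(a + b*sqrt(d)) = a^2 - d*b^2
= (9)^2 - (37)*(5)^2
= 81 - 925
= -844

-844


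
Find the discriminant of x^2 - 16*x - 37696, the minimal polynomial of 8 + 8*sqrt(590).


The element 8 + 8*sqrt(590) has minimal polynomial:
x^2 - 16*x - 37696
Discriminant = (-16)^2 - 4*(-37696)
= 256 + 150784
= 151040

151040


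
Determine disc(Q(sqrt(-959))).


For K = Q(sqrt(d)) with d squarefree: disc(K) = d if d = 1 mod 4, and disc(K) = 4d if d = 2 or 3 mod 4.
Here d = -959, and d mod 4 = 1.
d = 1 mod 4 (O_K = Z[(1+sqrt(d))/2]), so disc(K) = d = -959

-959


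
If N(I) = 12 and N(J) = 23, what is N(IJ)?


N(IJ) = N(I) * N(J)
= 12 * 23
= 276

276


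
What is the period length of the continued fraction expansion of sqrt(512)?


Run the CF algorithm for sqrt(512).
a_0 = floor(sqrt(512)) = 22; set m_0=0, q_0=1.
Recurrence: m' = q*a - m,  q' = (d - m'^2)/q,  a' = floor((a_0 + m')/q').
  step 1: m=22, q=28, a=1
  step 2: m=6, q=17, a=1
  step 3: m=11, q=23, a=1
  step 4: m=12, q=16, a=2
  step 5: m=20, q=7, a=6
  step 6: m=22, q=4, a=11
  step 7: m=22, q=7, a=6
  step 8: m=20, q=16, a=2
  step 9: m=12, q=23, a=1
  step 10: m=11, q=17, a=1
  step 11: m=6, q=28, a=1
  step 12: m=22, q=1, a=44
a_12 = 2*a_0 = 44, so the period closes here.
sqrt(512) = [22; 1, 1, 1, 2, 6, 11, 6, 2, 1, 1, 1, 44]
Period length = 12

12


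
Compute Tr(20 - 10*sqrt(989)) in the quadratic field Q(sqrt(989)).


Tr(a + b*sqrt(d)) = (a + b*sqrt(d)) + (a - b*sqrt(d)) = 2a
= 2 * (20)
= 40

40


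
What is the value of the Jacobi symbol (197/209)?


Compute (197/209) via quadratic reciprocity:
  reciprocity: (197/209) -> +(209/197)
  reduce: (12/197)
  pull out 2: (2/197) = -1  (since 197 mod 8 = 5)
  pull out 2: (2/197) = -1  (since 197 mod 8 = 5)
  reciprocity: (3/197) -> +(197/3)
  reduce: (2/3)
  pull out 2: (2/3) = -1  (since 3 mod 8 = 3)
  (1/3) = 1
Product of signs = -1

-1


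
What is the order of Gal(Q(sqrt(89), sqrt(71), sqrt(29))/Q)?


The 3 square roots of distinct primes are multiplicatively independent over Q,
so [K:Q] = 2^3 and Gal(K/Q) is isomorphic to (Z/2Z)^3.
|Gal| = 2^3 = 8

8


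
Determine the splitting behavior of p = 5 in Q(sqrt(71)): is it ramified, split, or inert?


K = Q(sqrt(71)). Since d mod 4 = 3, disc(K) = 284.
Check p | disc: 284 mod 5 = 4.
p does not divide disc. Compute Legendre symbol (d/p):
1^((5-1)/2) mod 5 = 1
(d/p) = 1, so p splits: (p) = P*P' with e=1, f=1, g=2.
Therefore p is split.

split


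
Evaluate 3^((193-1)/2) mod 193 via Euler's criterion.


p = 193 is prime and the exponent is (p-1)/2 = 96, so by Euler's criterion 3^96 = (3/193) = +1 or -1 mod 193.
Compute by square-and-multiply:
  96 = 64 + 32 (binary 1100000)
  Repeated squaring mod 193: 3^1 = 3, 3^2 = 9, 3^4 = 81, 3^8 = 192, 3^16 = 1, 3^32 = 1, 3^64 = 1
  3^96 = 3^64 * 3^32 = 1 * 1 mod 193
    1 * 1 = 1 = 1 mod 193
  3^96 = 1 mod 193
Result 1: 3 is a quadratic residue mod 193.
3^96 mod 193 = 1

1


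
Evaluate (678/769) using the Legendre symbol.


p = 769 is prime, so compute (678/769) with the reciprocity algorithm (Jacobi-symbol steps: pull out 2s via (2/n), flip via reciprocity, reduce):
  pull out 2: (2/769) = +1  (since 769 mod 8 = 1)
  reciprocity: (339/769) -> +(769/339)
  reduce: (91/339)
  reciprocity: (91/339) -> -(339/91)
  reduce: (66/91)
  pull out 2: (2/91) = -1  (since 91 mod 8 = 3)
  reciprocity: (33/91) -> +(91/33)
  reduce: (25/33)
  reciprocity: (25/33) -> +(33/25)
  reduce: (8/25)
  pull out 2: (2/25) = +1  (since 25 mod 8 = 1)
  pull out 2: (2/25) = +1  (since 25 mod 8 = 1)
  pull out 2: (2/25) = +1  (since 25 mod 8 = 1)
  (1/25) = 1
Product of signs = 1
(678/769) = 1

1


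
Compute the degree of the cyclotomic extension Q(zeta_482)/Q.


The degree equals Euler's totient phi(482).
482 = 2 * 241
phi(482) = 240

240


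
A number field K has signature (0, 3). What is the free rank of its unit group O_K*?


By Dirichlet's unit theorem:
rank = r1 + r2 - 1
= 0 + 3 - 1
= 2

2


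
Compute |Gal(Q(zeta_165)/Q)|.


|Gal(Q(zeta_165)/Q)| = phi(165)
= 80

80


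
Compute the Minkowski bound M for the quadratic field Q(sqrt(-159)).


d = -159, d mod 4 = 1, so disc(K) = d = -159; |disc(K)| = 159
Imaginary quadratic field, so n = 2, s = r2 = 1, r1 = 0
M = (n!/n^n) * (4/pi)^s * sqrt(|disc(K)|) = (2!/2^2) * (4/pi)^1 * sqrt(159)
= 0.5 * 1.273240 * 12.609520
= 8.0275

8.0275


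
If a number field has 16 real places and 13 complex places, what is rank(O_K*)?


By Dirichlet's unit theorem:
rank = r1 + r2 - 1
= 16 + 13 - 1
= 28

28


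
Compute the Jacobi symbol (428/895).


Compute (428/895) via quadratic reciprocity:
  pull out 2: (2/895) = +1  (since 895 mod 8 = 7)
  pull out 2: (2/895) = +1  (since 895 mod 8 = 7)
  reciprocity: (107/895) -> -(895/107)
  reduce: (39/107)
  reciprocity: (39/107) -> -(107/39)
  reduce: (29/39)
  reciprocity: (29/39) -> +(39/29)
  reduce: (10/29)
  pull out 2: (2/29) = -1  (since 29 mod 8 = 5)
  reciprocity: (5/29) -> +(29/5)
  reduce: (4/5)
  pull out 2: (2/5) = -1  (since 5 mod 8 = 5)
  pull out 2: (2/5) = -1  (since 5 mod 8 = 5)
  (1/5) = 1
Product of signs = -1

-1


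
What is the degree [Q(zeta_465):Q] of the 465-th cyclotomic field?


The degree equals Euler's totient phi(465).
465 = 3 * 5 * 31
phi(465) = 240

240


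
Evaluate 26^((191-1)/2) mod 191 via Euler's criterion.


p = 191 is prime and the exponent is (p-1)/2 = 95, so by Euler's criterion 26^95 = (26/191) = +1 or -1 mod 191.
Compute by square-and-multiply:
  95 = 64 + 16 + 8 + 4 + 2 + 1 (binary 1011111)
  Repeated squaring mod 191: 26^1 = 26, 26^2 = 103, 26^4 = 104, 26^8 = 120, 26^16 = 75, 26^32 = 86, 26^64 = 138
  26^95 = 26^64 * 26^16 * 26^8 * 26^4 * 26^2 * 26^1 = 138 * 75 * 120 * 104 * 103 * 26 mod 191
    138 * 75 = 10350 = 36 mod 191
    36 * 120 = 4320 = 118 mod 191
    118 * 104 = 12272 = 48 mod 191
    48 * 103 = 4944 = 169 mod 191
    169 * 26 = 4394 = 1 mod 191
  26^95 = 1 mod 191
Result 1: 26 is a quadratic residue mod 191.
26^95 mod 191 = 1

1


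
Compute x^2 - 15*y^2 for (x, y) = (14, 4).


x^2 - d*y^2
= 14^2 - 15*4^2
= 196 - 240
= -44

-44


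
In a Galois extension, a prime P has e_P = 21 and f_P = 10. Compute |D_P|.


|D_P| = e * f
= 21 * 10
= 210

210


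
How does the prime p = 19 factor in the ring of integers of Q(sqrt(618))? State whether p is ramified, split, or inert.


K = Q(sqrt(618)). Since d mod 4 = 2, disc(K) = 2472.
Check p | disc: 2472 mod 19 = 2.
p does not divide disc. Compute Legendre symbol (d/p):
10^((19-1)/2) mod 19 = -1
(d/p) = -1, so p is inert: (p) stays prime with e=1, f=2, g=1.
Therefore p is inert.

inert


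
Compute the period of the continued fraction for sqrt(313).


Run the CF algorithm for sqrt(313).
a_0 = floor(sqrt(313)) = 17; set m_0=0, q_0=1.
Recurrence: m' = q*a - m,  q' = (d - m'^2)/q,  a' = floor((a_0 + m')/q').
  step 1: m=17, q=24, a=1
  step 2: m=7, q=11, a=2
  step 3: m=15, q=8, a=4
  step 4: m=17, q=3, a=11
  step 5: m=16, q=19, a=1
  step 6: m=3, q=16, a=1
  step 7: m=13, q=9, a=3
  step 8: m=14, q=13, a=2
  step 9: m=12, q=13, a=2
  step 10: m=14, q=9, a=3
  step 11: m=13, q=16, a=1
  step 12: m=3, q=19, a=1
  step 13: m=16, q=3, a=11
  step 14: m=17, q=8, a=4
  step 15: m=15, q=11, a=2
  step 16: m=7, q=24, a=1
  step 17: m=17, q=1, a=34
a_17 = 2*a_0 = 34, so the period closes here.
sqrt(313) = [17; 1, 2, 4, 11, 1, 1, 3, 2, 2, 3, 1, 1, 11, 4, 2, 1, 34]
Period length = 17

17


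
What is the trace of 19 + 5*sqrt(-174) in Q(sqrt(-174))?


Tr(a + b*sqrt(d)) = (a + b*sqrt(d)) + (a - b*sqrt(d)) = 2a
= 2 * (19)
= 38

38


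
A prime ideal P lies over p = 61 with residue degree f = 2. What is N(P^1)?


N(P^a) = p^(a*f)
= 61^(1*2)
= 61^2
= 3721

3721


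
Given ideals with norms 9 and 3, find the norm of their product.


N(IJ) = N(I) * N(J)
= 9 * 3
= 27

27


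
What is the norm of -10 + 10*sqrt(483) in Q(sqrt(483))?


N(a + b*sqrt(d)) = a^2 - d*b^2
= (-10)^2 - (483)*(10)^2
= 100 - 48300
= -48200

-48200


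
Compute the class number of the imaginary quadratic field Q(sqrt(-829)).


K = Q(sqrt(-829)). d mod 4 = 3, so D = disc(K) = 4d = -3316
h(K) equals the number of primitive reduced positive-definite forms (a, b, c) = a*x^2 + b*x*y + c*y^2 with b^2 - 4ac = D,
where reduced means |b| <= a <= c, with b >= 0 whenever |b| = a or a = c, and primitive means gcd(a, b, c) = 1.
Reduced forces 3a^2 <= |D| = 3316, so 1 <= a <= 33; b must have the parity of D, and c = (b^2 - D)/(4a) must be an integer >= a.
Enumerate a = 1..33, b in [-a, a]:
  a=1: (1, 0, 829)  [1]
  a=2: (2, 2, 415)  [1]
  a=3..4: none
  a=5: (5, -2, 166), (5, 2, 166)  [2]
  a=6: none
  a=7: (7, -4, 119), (7, 4, 119)  [2]
  a=8..9: none
  a=10: (10, -2, 83), (10, 2, 83)  [2]
  a=11..12: none
  a=13: (13, -8, 65), (13, 8, 65)  [2]
  a=14: (14, -10, 61), (14, 10, 61)  [2]
  a=15..16: none
  a=17: (17, -4, 49), (17, 4, 49)  [2]
  a=18: none
  a=19: (19, -16, 47), (19, 16, 47)  [2]
  a=20..24: none
  a=25: (25, -22, 38), (25, 22, 38)  [2]
  a=26: (26, -18, 35), (26, 18, 35)  [2]
  a=27..30: none
  a=31: (31, -30, 34), (31, 30, 34)  [2]
  a=32..33: none
Total reduced forms: 1 + 1 + 2 + 2 + 2 + 2 + 2 + 2 + 2 + 2 + 2 + 2 = 22
h = 22

22


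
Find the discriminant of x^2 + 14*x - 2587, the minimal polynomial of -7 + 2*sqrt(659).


The element -7 + 2*sqrt(659) has minimal polynomial:
x^2 + 14*x - 2587
Discriminant = (14)^2 - 4*(-2587)
= 196 + 10348
= 10544

10544


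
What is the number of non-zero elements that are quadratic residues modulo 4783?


For prime p, the number of non-zero quadratic residues is (p-1)/2.
= (4783-1)/2
= 2391

2391


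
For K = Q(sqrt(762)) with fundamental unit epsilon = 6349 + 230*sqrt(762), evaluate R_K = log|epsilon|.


epsilon = 6349 + 230*sqrt(762)
= 12697.9999
R = ln(12697.9999)
= 9.4492

9.4492


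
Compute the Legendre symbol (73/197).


p = 197 is prime, so compute (73/197) with the reciprocity algorithm (Jacobi-symbol steps: pull out 2s via (2/n), flip via reciprocity, reduce):
  reciprocity: (73/197) -> +(197/73)
  reduce: (51/73)
  reciprocity: (51/73) -> +(73/51)
  reduce: (22/51)
  pull out 2: (2/51) = -1  (since 51 mod 8 = 3)
  reciprocity: (11/51) -> -(51/11)
  reduce: (7/11)
  reciprocity: (7/11) -> -(11/7)
  reduce: (4/7)
  pull out 2: (2/7) = +1  (since 7 mod 8 = 7)
  pull out 2: (2/7) = +1  (since 7 mod 8 = 7)
  (1/7) = 1
Product of signs = -1
(73/197) = -1

-1


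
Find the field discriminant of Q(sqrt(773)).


For K = Q(sqrt(d)) with d squarefree: disc(K) = d if d = 1 mod 4, and disc(K) = 4d if d = 2 or 3 mod 4.
Here d = 773, and d mod 4 = 1.
d = 1 mod 4 (O_K = Z[(1+sqrt(d))/2]), so disc(K) = d = 773

773


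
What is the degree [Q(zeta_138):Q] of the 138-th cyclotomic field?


The degree equals Euler's totient phi(138).
138 = 2 * 3 * 23
phi(138) = 44

44


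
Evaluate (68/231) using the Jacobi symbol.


Compute (68/231) via quadratic reciprocity:
  pull out 2: (2/231) = +1  (since 231 mod 8 = 7)
  pull out 2: (2/231) = +1  (since 231 mod 8 = 7)
  reciprocity: (17/231) -> +(231/17)
  reduce: (10/17)
  pull out 2: (2/17) = +1  (since 17 mod 8 = 1)
  reciprocity: (5/17) -> +(17/5)
  reduce: (2/5)
  pull out 2: (2/5) = -1  (since 5 mod 8 = 5)
  (1/5) = 1
Product of signs = -1

-1


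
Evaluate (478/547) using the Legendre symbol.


p = 547 is prime, so compute (478/547) with the reciprocity algorithm (Jacobi-symbol steps: pull out 2s via (2/n), flip via reciprocity, reduce):
  pull out 2: (2/547) = -1  (since 547 mod 8 = 3)
  reciprocity: (239/547) -> -(547/239)
  reduce: (69/239)
  reciprocity: (69/239) -> +(239/69)
  reduce: (32/69)
  pull out 2: (2/69) = -1  (since 69 mod 8 = 5)
  pull out 2: (2/69) = -1  (since 69 mod 8 = 5)
  pull out 2: (2/69) = -1  (since 69 mod 8 = 5)
  pull out 2: (2/69) = -1  (since 69 mod 8 = 5)
  pull out 2: (2/69) = -1  (since 69 mod 8 = 5)
  (1/69) = 1
Product of signs = -1
(478/547) = -1

-1


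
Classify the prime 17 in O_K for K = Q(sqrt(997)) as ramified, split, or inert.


K = Q(sqrt(997)). Since d mod 4 = 1, disc(K) = 997.
Check p | disc: 997 mod 17 = 11.
p does not divide disc. Compute Legendre symbol (d/p):
11^((17-1)/2) mod 17 = -1
(d/p) = -1, so p is inert: (p) stays prime with e=1, f=2, g=1.
Therefore p is inert.

inert


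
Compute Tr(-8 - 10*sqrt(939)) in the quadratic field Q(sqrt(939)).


Tr(a + b*sqrt(d)) = (a + b*sqrt(d)) + (a - b*sqrt(d)) = 2a
= 2 * (-8)
= -16

-16


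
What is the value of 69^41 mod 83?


p = 83 is prime and the exponent is (p-1)/2 = 41, so by Euler's criterion 69^41 = (69/83) = +1 or -1 mod 83.
Compute by square-and-multiply:
  41 = 32 + 8 + 1 (binary 101001)
  Repeated squaring mod 83: 69^1 = 69, 69^2 = 30, 69^4 = 70, 69^8 = 3, 69^16 = 9, 69^32 = 81
  69^41 = 69^32 * 69^8 * 69^1 = 81 * 3 * 69 mod 83
    81 * 3 = 243 = 77 mod 83
    77 * 69 = 5313 = 1 mod 83
  69^41 = 1 mod 83
Result 1: 69 is a quadratic residue mod 83.
69^41 mod 83 = 1

1


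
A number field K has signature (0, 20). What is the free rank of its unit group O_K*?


By Dirichlet's unit theorem:
rank = r1 + r2 - 1
= 0 + 20 - 1
= 19

19


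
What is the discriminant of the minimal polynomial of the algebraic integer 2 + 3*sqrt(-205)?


The element 2 + 3*sqrt(-205) has minimal polynomial:
x^2 - 4*x + 1849
Discriminant = (-4)^2 - 4*(1849)
= 16 - 7396
= -7380

-7380


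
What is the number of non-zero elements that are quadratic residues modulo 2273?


For prime p, the number of non-zero quadratic residues is (p-1)/2.
= (2273-1)/2
= 1136

1136


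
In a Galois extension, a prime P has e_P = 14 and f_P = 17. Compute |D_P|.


|D_P| = e * f
= 14 * 17
= 238

238


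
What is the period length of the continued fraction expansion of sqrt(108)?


Run the CF algorithm for sqrt(108).
a_0 = floor(sqrt(108)) = 10; set m_0=0, q_0=1.
Recurrence: m' = q*a - m,  q' = (d - m'^2)/q,  a' = floor((a_0 + m')/q').
  step 1: m=10, q=8, a=2
  step 2: m=6, q=9, a=1
  step 3: m=3, q=11, a=1
  step 4: m=8, q=4, a=4
  step 5: m=8, q=11, a=1
  step 6: m=3, q=9, a=1
  step 7: m=6, q=8, a=2
  step 8: m=10, q=1, a=20
a_8 = 2*a_0 = 20, so the period closes here.
sqrt(108) = [10; 2, 1, 1, 4, 1, 1, 2, 20]
Period length = 8

8


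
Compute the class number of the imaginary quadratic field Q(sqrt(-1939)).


K = Q(sqrt(-1939)). d mod 4 = 1, so D = disc(K) = d = -1939
h(K) equals the number of primitive reduced positive-definite forms (a, b, c) = a*x^2 + b*x*y + c*y^2 with b^2 - 4ac = D,
where reduced means |b| <= a <= c, with b >= 0 whenever |b| = a or a = c, and primitive means gcd(a, b, c) = 1.
Reduced forces 3a^2 <= |D| = 1939, so 1 <= a <= 25; b must have the parity of D, and c = (b^2 - D)/(4a) must be an integer >= a.
Enumerate a = 1..25, b in [-a, a]:
  a=1: (1, 1, 485)  [1]
  a=2..4: none
  a=5: (5, -1, 97), (5, 1, 97)  [2]
  a=6: none
  a=7: (7, 7, 71)  [1]
  a=8..16: none
  a=17: (17, -13, 31), (17, 13, 31)  [2]
  a=18..22: none
  a=23: (23, -19, 25), (23, 19, 25)  [2]
  a=24..25: none
Total reduced forms: 1 + 2 + 1 + 2 + 2 = 8
h = 8

8


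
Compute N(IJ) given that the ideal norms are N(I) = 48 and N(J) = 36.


N(IJ) = N(I) * N(J)
= 48 * 36
= 1728

1728


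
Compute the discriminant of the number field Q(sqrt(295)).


For K = Q(sqrt(d)) with d squarefree: disc(K) = d if d = 1 mod 4, and disc(K) = 4d if d = 2 or 3 mod 4.
Here d = 295, and d mod 4 = 3.
d = 3 mod 4, not 1 (O_K = Z[sqrt(d)]), so disc(K) = 4d = 4 * (295) = 1180

1180


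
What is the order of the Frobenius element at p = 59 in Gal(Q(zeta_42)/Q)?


The Frobenius at p in Gal(Q(zeta_n)/Q) = (Z/nZ)* is the class of p, so its order is ord_42(59), the smallest k >= 1 with 59^k = 1 mod 42.
n = 42 = 2 * 3 * 7, phi(42) = 12; the order divides phi(n).
Divisors of 12: 1, 2, 3, 4, 6, 12
Repeated squaring mod 42: 59^1 = 17, 59^2 = 37, 59^4 = 25, 59^8 = 37
Test divisors in increasing order:
  k=1: 59^1 = 17 mod 42
  k=2: 59^2 = 37 mod 42
  k=3: 59^3 = 37 * 17 = 41 mod 42
  k=4: 59^4 = 25 mod 42
  k=6: 59^6 = 25 * 37 = 1 mod 42  <- first divisor giving 1
Order = 6

6


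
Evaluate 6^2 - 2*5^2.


x^2 - d*y^2
= 6^2 - 2*5^2
= 36 - 50
= -14

-14


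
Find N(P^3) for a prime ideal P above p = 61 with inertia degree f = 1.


N(P^a) = p^(a*f)
= 61^(3*1)
= 61^3
= 226981

226981


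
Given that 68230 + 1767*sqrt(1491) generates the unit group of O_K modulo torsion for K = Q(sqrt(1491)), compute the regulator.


epsilon = 68230 + 1767*sqrt(1491)
= 136460.0000
R = ln(136460.0000)
= 11.8238

11.8238


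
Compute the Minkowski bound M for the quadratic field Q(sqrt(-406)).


d = -406, d mod 4 = 2, so disc(K) = 4d = -1624; |disc(K)| = 1624
Imaginary quadratic field, so n = 2, s = r2 = 1, r1 = 0
M = (n!/n^n) * (4/pi)^s * sqrt(|disc(K)|) = (2!/2^2) * (4/pi)^1 * sqrt(1624)
= 0.5 * 1.273240 * 40.298883
= 25.6551

25.6551


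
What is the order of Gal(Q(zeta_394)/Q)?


|Gal(Q(zeta_394)/Q)| = phi(394)
= 196

196
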